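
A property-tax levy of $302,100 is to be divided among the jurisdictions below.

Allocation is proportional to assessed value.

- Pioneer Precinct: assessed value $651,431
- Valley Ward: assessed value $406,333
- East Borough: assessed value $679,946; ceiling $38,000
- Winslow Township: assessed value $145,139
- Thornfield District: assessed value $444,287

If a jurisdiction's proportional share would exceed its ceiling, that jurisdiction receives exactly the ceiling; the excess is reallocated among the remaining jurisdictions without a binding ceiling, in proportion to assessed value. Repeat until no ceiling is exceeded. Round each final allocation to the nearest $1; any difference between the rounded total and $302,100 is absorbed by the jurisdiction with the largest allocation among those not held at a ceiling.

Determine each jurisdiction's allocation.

Assessed value total: 2,327,136.
Proportional shares (ignoring caps): Pioneer Precinct 84,566.31; Valley Ward 52,748.61; East Borough 88,268.02; Winslow Township 18,841.40; Thornfield District 57,675.66.
Cap binds for East Borough ($38,000); residual $264,100 reallocated over remaining assessed value 1,647,190.
Shares after redistribution: Pioneer Precinct 104,446.32 → $104,446; Valley Ward 65,148.86 → $65,149; Winslow Township 23,270.67 → $23,271; Thornfield District 71,234.16 → $71,234.

Pioneer Precinct: $104,446 · Valley Ward: $65,149 · East Borough: $38,000 · Winslow Township: $23,271 · Thornfield District: $71,234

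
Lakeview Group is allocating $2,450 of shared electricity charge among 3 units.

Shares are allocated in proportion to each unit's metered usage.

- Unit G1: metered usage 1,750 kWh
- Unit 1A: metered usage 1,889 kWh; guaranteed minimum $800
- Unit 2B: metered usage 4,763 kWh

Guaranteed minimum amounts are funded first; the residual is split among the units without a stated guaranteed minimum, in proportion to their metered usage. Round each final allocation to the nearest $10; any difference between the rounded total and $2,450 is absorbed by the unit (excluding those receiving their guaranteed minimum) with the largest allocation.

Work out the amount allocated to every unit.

Unit G1: $440; Unit 1A: $800; Unit 2B: $1,210

Minimums first: Unit 1A $800. Remaining pool $1,650.
Remaining pool split over remaining metered usage 6,513: Unit G1 443.34 → $440; Unit 2B 1,206.66 → $1,210.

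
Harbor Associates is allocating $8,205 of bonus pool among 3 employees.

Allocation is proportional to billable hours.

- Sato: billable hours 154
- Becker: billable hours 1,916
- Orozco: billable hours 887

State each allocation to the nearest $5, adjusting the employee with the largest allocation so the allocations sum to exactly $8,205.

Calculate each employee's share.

Sato: $425 | Becker: $5,320 | Orozco: $2,460

Sum of billable hours: 2,957.
Pro-rata amounts: Sato 154/2,957 × $8,205 = 427.31; Becker 1,916/2,957 × $8,205 = 5,316.46; Orozco 887/2,957 × $8,205 = 2,461.22.
After rounding ($5): Sato $425; Becker $5,315; Orozco $2,460. Sum = $8,200.
Difference $8,205 − $8,200 = +$5 applied to largest allocation (Becker): Becker becomes $5,320.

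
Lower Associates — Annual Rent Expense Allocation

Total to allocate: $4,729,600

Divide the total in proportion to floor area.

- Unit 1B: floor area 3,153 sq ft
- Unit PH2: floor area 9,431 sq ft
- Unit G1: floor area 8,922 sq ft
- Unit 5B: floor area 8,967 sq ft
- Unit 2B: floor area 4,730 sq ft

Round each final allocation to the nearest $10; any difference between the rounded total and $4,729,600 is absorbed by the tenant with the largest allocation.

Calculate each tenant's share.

Unit 1B: $423,610 · Unit PH2: $1,267,070 · Unit G1: $1,198,690 · Unit 5B: $1,204,740 · Unit 2B: $635,490

Sum of floor area: 35,203.
Raw shares: Unit 1B 3,153/35,203 × $4,729,600 = 423,612.44; Unit PH2 9,431/35,203 × $4,729,600 = 1,267,075.47; Unit G1 8,922/35,203 × $4,729,600 = 1,198,690.20; Unit 5B 8,967/35,203 × $4,729,600 = 1,204,736.05; Unit 2B 4,730/35,203 × $4,729,600 = 635,485.84.
At nearest $10: Unit 1B $423,610; Unit PH2 $1,267,080; Unit G1 $1,198,690; Unit 5B $1,204,740; Unit 2B $635,490. Sum = $4,729,610.
Difference $4,729,600 − $4,729,610 = −$10 applied to largest allocation (Unit PH2): Unit PH2 becomes $1,267,070.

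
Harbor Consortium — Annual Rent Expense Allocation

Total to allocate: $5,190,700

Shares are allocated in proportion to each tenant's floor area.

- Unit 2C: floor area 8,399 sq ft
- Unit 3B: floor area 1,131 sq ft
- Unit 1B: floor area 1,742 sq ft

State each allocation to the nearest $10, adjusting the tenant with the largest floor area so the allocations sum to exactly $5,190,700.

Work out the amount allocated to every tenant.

Floor area total: 8,399 + 1,131 + 1,742 = 11,272.
Raw shares: Unit 2C 3,867,697.77; Unit 3B 520,819.88; Unit 1B 802,182.35.
Rounded to nearest $10: Unit 2C $3,867,700; Unit 3B $520,820; Unit 1B $802,180. Sum = $5,190,700.
No rounding difference to absorb.

Unit 2C: $3,867,700 · Unit 3B: $520,820 · Unit 1B: $802,180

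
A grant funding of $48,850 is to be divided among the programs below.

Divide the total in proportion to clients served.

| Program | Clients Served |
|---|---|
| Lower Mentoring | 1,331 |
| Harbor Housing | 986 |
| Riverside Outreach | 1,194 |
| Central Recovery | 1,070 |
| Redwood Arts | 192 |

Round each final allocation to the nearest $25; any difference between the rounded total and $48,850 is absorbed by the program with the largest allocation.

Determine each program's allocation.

Sum of clients served: 4,773.
Raw shares: Lower Mentoring 1,331/4,773 × $48,850 = 13,622.32; Harbor Housing 986/4,773 × $48,850 = 10,091.37; Riverside Outreach 1,194/4,773 × $48,850 = 12,220.18; Central Recovery 1,070/4,773 × $48,850 = 10,951.08; Redwood Arts 192/4,773 × $48,850 = 1,965.05.
At nearest $25: Lower Mentoring $13,625; Harbor Housing $10,100; Riverside Outreach $12,225; Central Recovery $10,950; Redwood Arts $1,975. Sum = $48,875.
Difference $48,850 − $48,875 = −$25 applied to largest allocation (Lower Mentoring): Lower Mentoring becomes $13,600.

Lower Mentoring: $13,600 · Harbor Housing: $10,100 · Riverside Outreach: $12,225 · Central Recovery: $10,950 · Redwood Arts: $1,975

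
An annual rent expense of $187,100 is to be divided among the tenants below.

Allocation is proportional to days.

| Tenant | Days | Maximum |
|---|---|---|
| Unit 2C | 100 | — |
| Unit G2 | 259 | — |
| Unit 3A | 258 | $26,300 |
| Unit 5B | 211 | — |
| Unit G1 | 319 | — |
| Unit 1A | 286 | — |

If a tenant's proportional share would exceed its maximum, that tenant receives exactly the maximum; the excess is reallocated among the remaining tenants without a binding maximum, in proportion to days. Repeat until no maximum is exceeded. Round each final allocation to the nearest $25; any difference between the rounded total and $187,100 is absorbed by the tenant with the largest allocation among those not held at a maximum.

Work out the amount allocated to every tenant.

Days total: 1,433.
Unconstrained shares: Unit 2C 13,056.52; Unit G2 33,816.40; Unit 3A 33,685.83; Unit 5B 27,549.27; Unit G1 41,650.31; Unit 1A 37,341.66.
Capped: Unit 3A ($26,300); remaining pool $160,800 reallocated over remaining days 1,175.
Redistributed shares: Unit 2C 13,685.11 → $13,675; Unit G2 35,444.43 → $35,450; Unit 5B 28,875.57 → $28,875; Unit G1 43,655.49 → $43,650; Unit 1A 39,139.40 → $39,150.

Unit 2C: $13,675; Unit G2: $35,450; Unit 3A: $26,300; Unit 5B: $28,875; Unit G1: $43,650; Unit 1A: $39,150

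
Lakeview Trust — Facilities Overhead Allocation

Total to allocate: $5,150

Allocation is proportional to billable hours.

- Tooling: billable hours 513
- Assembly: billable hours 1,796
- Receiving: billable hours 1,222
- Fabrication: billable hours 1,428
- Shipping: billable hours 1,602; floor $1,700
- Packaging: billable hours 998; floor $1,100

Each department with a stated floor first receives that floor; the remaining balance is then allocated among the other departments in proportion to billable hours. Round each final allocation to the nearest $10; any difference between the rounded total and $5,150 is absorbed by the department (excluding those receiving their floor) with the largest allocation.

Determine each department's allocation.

Tooling: $240 · Assembly: $850 · Receiving: $580 · Fabrication: $680 · Shipping: $1,700 · Packaging: $1,100

Guaranteed amounts: Shipping $1,700; Packaging $1,100. Residual $2,350.
Residual split over remaining billable hours 4,959: Tooling 243.10 → $240; Assembly 851.10 → $850; Receiving 579.09 → $580; Fabrication 676.71 → $680.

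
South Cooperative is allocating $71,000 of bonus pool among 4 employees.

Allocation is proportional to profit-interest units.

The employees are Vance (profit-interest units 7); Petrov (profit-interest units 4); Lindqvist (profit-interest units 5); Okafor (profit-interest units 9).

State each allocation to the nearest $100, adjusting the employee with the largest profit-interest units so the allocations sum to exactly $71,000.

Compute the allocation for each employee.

Total profit-interest units = 7 + 4 + 5 + 9 = 25.
Pro-rata amounts: Vance 19,880.00; Petrov 11,360.00; Lindqvist 14,200.00; Okafor 25,560.00.
Rounded to nearest $100: Vance $19,900; Petrov $11,400; Lindqvist $14,200; Okafor $25,600. Sum = $71,100.
Difference $71,000 − $71,100 = −$100 applied to largest profit-interest units (Okafor): Okafor becomes $25,500.

Vance: $19,900 · Petrov: $11,400 · Lindqvist: $14,200 · Okafor: $25,500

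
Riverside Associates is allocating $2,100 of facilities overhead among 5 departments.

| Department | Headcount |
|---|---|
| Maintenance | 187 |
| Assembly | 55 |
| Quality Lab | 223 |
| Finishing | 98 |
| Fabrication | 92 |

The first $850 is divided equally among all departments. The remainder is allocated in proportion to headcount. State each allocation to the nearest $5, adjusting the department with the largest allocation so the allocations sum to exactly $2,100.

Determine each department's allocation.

Maintenance: $525 | Assembly: $275 | Quality Lab: $600 | Finishing: $355 | Fabrication: $345

Equal tier: $850 ÷ 5 = $170 apiece.
Remainder $1,250 by headcount (total 655): Maintenance 356.87 → $355; Assembly 104.96 → $105; Quality Lab 425.57 → $425; Finishing 187.02 → $185; Fabrication 175.57 → $175.
Rounding difference +$5 on remainder applied to Quality Lab.
Totals: Maintenance $170 + $355 = $525; Assembly $170 + $105 = $275; Quality Lab $170 + $430 = $600; Finishing $170 + $185 = $355; Fabrication $170 + $175 = $345.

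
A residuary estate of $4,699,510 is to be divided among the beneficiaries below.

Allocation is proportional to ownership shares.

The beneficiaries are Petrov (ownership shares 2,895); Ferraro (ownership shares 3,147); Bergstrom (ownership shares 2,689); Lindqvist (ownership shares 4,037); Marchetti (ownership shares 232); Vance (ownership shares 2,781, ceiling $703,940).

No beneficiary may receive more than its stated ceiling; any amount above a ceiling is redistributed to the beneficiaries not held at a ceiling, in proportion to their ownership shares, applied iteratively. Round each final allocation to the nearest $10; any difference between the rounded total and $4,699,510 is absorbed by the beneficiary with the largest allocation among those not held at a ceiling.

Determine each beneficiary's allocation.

Petrov: $889,780; Ferraro: $967,240; Bergstrom: $826,470; Lindqvist: $1,240,770; Marchetti: $71,310; Vance: $703,940

Total ownership shares = 15,781.
Proportional shares (ignoring caps): Petrov 862,117.83; Ferraro 937,162.28; Bergstrom 800,771.97; Lindqvist 1,202,200.23; Marchetti 69,088.54; Vance 828,169.15.
Held at cap: Vance ($703,940); remaining pool $3,995,570 reallocated over remaining ownership shares 13,000.
Redistributed shares: Petrov 889,782.70 → $889,780; Ferraro 967,235.29 → $967,240; Bergstrom 826,468.29 → $826,470; Lindqvist 1,240,778.16 → $1,240,780; Marchetti 71,305.56 → $71,310.
Rounding difference −$10 applied to Lindqvist → $1,240,770.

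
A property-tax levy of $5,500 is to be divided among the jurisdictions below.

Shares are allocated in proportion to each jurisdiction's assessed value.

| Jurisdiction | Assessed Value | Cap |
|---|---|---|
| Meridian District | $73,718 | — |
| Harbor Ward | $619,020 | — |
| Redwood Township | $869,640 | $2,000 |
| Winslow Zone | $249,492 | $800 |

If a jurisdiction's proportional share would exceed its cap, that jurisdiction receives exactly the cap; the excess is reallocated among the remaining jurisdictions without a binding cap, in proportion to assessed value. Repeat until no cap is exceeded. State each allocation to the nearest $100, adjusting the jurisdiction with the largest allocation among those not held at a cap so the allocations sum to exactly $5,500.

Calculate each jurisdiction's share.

Total assessed value = 1,811,870.
Unconstrained shares: Meridian District 223.77; Harbor Ward 1,879.06; Redwood Township 2,639.83; Winslow Zone 757.34.
Capped: Redwood Township ($2,000); balance $3,500 reallocated over remaining assessed value 942,230.
Capped: Winslow Zone ($800); balance $2,700 reallocated over remaining assessed value 692,738.
Redistributed shares: Meridian District 287.32 → $300; Harbor Ward 2,412.68 → $2,400.

Meridian District: $300 | Harbor Ward: $2,400 | Redwood Township: $2,000 | Winslow Zone: $800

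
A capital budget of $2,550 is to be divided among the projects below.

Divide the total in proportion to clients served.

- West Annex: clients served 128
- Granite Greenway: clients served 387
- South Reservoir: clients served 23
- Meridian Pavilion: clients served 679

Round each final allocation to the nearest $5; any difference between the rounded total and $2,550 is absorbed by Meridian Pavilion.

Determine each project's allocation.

Combined clients served = 1,217.
Unrounded shares: West Annex 128/1,217 × $2,550 = 268.20; Granite Greenway 387/1,217 × $2,550 = 810.89; South Reservoir 23/1,217 × $2,550 = 48.19; Meridian Pavilion 679/1,217 × $2,550 = 1,422.72.
Rounded to nearest $5: West Annex $270; Granite Greenway $810; South Reservoir $50; Meridian Pavilion $1,425. Sum = $2,555.
Difference $2,550 − $2,555 = −$5 applied to Meridian Pavilion: Meridian Pavilion becomes $1,420.

West Annex: $270 · Granite Greenway: $810 · South Reservoir: $50 · Meridian Pavilion: $1,420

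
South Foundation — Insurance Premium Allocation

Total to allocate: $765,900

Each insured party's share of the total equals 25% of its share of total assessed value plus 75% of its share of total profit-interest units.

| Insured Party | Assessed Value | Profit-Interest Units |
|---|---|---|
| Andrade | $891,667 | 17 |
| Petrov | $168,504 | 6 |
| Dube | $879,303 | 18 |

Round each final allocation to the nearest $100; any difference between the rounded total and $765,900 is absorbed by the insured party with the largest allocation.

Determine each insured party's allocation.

Assessed value total 1,939,474; profit-interest units total 41.
Composite weights (25% assessed value + 75% profit-interest units): Andrade 0.4259; Petrov 0.1315; Dube 0.4426.
Proportional shares: Andrade 326,206.24; Petrov 100,697.79; Dube 338,995.97.
After rounding ($100): Andrade $326,200; Petrov $100,700; Dube $339,000. Sum = $765,900.
Rounded total matches; no reconciliation needed.

Andrade: $326,200 | Petrov: $100,700 | Dube: $339,000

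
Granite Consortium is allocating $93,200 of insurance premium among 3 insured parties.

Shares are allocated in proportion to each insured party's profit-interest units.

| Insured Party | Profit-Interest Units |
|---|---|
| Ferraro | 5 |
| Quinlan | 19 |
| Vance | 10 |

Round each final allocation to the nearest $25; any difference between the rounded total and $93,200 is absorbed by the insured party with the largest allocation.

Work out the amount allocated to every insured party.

Ferraro: $13,700 | Quinlan: $52,100 | Vance: $27,400

Sum of profit-interest units: 34.
Proportional shares: Ferraro 5/34 × $93,200 = 13,705.88; Quinlan 19/34 × $93,200 = 52,082.35; Vance 10/34 × $93,200 = 27,411.76.
After rounding ($25): Ferraro $13,700; Quinlan $52,075; Vance $27,400. Sum = $93,175.
Difference $93,200 − $93,175 = +$25 applied to largest allocation (Quinlan): Quinlan becomes $52,100.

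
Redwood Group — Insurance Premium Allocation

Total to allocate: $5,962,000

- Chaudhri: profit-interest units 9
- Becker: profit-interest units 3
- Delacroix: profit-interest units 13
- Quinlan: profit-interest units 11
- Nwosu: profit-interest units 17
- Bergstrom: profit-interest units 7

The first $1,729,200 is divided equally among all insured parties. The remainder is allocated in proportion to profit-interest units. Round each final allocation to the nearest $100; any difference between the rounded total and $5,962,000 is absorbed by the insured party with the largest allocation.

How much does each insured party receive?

Chaudhri: $923,100; Becker: $499,800; Delacroix: $1,205,300; Quinlan: $1,064,200; Nwosu: $1,487,600; Bergstrom: $782,000

First tranche $1,729,200 split equally: $288,200 each.
Remainder $4,232,800 by profit-interest units (total 60): Chaudhri 634,920.00 → $634,900; Becker 211,640.00 → $211,600; Delacroix 917,106.67 → $917,100; Quinlan 776,013.33 → $776,000; Nwosu 1,199,293.33 → $1,199,300; Bergstrom 493,826.67 → $493,800.
Rounding difference +$100 on remainder applied to Nwosu.
Totals: Chaudhri $288,200 + $634,900 = $923,100; Becker $288,200 + $211,600 = $499,800; Delacroix $288,200 + $917,100 = $1,205,300; Quinlan $288,200 + $776,000 = $1,064,200; Nwosu $288,200 + $1,199,400 = $1,487,600; Bergstrom $288,200 + $493,800 = $782,000.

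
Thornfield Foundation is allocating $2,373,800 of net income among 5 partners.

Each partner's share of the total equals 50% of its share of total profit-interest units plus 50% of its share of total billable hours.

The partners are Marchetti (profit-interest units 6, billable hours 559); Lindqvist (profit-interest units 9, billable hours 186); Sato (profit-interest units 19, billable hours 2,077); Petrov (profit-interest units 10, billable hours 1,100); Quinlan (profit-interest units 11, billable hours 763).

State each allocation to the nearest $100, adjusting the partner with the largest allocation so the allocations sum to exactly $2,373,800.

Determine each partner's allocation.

Marchetti: $271,100; Lindqvist: $241,300; Sato: $936,200; Petrov: $494,500; Quinlan: $430,700

Totals — profit-interest units 55, billable hours 4,685.
Blended shares (50% profit-interest units + 50% billable hours): Marchetti 0.1142; Lindqvist 0.1017; Sato 0.3944; Petrov 0.2083; Quinlan 0.1814.
Raw shares: Marchetti 271,097.31; Lindqvist 241,341.32; Sato 936,208.11; Petrov 494,474.49; Quinlan 430,678.76.
At nearest $100: Marchetti $271,100; Lindqvist $241,300; Sato $936,200; Petrov $494,500; Quinlan $430,700. Sum = $2,373,800.
Sum already equals the total — no adjustment.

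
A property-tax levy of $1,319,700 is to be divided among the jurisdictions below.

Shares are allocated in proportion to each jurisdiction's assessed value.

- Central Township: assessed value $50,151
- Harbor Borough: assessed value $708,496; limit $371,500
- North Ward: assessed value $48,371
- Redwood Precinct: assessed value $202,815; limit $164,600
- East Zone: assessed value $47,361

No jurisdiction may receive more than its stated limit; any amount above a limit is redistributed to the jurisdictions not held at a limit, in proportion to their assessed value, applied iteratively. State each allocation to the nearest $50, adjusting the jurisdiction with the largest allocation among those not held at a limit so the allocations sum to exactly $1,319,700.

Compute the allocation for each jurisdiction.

Central Township: $269,400 | Harbor Borough: $371,500 | North Ward: $259,800 | Redwood Precinct: $164,600 | East Zone: $254,400

Sum of assessed value: 1,057,194.
Pro-rata shares before constraints: Central Township 62,603.72; Harbor Borough 884,418.73; North Ward 60,381.74; Redwood Precinct 253,174.87; East Zone 59,120.95.
Cap binds for Harbor Borough ($371,500), Redwood Precinct ($164,600); balance $783,600 reallocated over remaining assessed value 145,883.
Remaining shares: Central Township 269,382.47 → $269,400; North Ward 259,821.33 → $259,800; East Zone 254,396.19 → $254,400.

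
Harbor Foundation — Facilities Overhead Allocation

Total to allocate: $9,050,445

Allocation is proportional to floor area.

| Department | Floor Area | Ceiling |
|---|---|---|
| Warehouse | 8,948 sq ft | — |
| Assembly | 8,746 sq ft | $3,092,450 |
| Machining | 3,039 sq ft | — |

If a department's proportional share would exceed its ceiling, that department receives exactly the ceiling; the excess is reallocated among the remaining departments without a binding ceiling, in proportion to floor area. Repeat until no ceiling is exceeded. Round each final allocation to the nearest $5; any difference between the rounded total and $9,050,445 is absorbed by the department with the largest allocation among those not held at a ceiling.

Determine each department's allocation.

Warehouse: $4,447,495 | Assembly: $3,092,450 | Machining: $1,510,500

Floor area total: 20,733.
Proportional shares (ignoring caps): Warehouse 3,906,013.69; Assembly 3,817,835.91; Machining 1,326,595.40.
Cap binds for Assembly ($3,092,450); balance $5,957,995 reallocated over remaining floor area 11,987.
Redistributed shares: Warehouse 4,447,496.39 → $4,447,495; Machining 1,510,498.61 → $1,510,500.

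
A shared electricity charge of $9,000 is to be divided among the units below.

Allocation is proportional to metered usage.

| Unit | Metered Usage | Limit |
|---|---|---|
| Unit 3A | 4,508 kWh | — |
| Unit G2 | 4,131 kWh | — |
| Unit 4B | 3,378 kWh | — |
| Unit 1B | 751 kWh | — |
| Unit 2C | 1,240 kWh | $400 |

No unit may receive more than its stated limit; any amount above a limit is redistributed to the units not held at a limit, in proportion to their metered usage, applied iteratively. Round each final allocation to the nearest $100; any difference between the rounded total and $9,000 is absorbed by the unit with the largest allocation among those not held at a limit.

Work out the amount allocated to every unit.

Unit 3A: $3,000; Unit G2: $2,800; Unit 4B: $2,300; Unit 1B: $500; Unit 2C: $400

Sum of metered usage: 14,008.
Pro-rata shares before constraints: Unit 3A 2,896.34; Unit G2 2,654.13; Unit 4B 2,170.33; Unit 1B 482.51; Unit 2C 796.69.
Cap binds for Unit 2C ($400); residual $8,600 reallocated over remaining metered usage 12,768.
Remaining shares: Unit 3A 3,036.40 → $3,000; Unit G2 2,782.47 → $2,800; Unit 4B 2,275.28 → $2,300; Unit 1B 505.84 → $500.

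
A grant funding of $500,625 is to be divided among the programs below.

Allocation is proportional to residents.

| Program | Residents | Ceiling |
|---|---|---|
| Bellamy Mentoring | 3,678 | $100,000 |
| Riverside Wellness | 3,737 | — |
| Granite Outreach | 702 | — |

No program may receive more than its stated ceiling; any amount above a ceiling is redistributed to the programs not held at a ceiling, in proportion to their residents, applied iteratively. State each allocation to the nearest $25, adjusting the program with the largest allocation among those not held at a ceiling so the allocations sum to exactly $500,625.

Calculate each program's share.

Bellamy Mentoring: $100,000 · Riverside Wellness: $337,275 · Granite Outreach: $63,350

Combined residents = 8,117.
Proportional shares (ignoring caps): Bellamy Mentoring 226,844.74; Riverside Wellness 230,483.63; Granite Outreach 43,296.63.
Cap binds for Bellamy Mentoring ($100,000); balance $400,625 reallocated over remaining residents 4,439.
Shares after redistribution: Riverside Wellness 337,268.67 → $337,275; Granite Outreach 63,356.33 → $63,350.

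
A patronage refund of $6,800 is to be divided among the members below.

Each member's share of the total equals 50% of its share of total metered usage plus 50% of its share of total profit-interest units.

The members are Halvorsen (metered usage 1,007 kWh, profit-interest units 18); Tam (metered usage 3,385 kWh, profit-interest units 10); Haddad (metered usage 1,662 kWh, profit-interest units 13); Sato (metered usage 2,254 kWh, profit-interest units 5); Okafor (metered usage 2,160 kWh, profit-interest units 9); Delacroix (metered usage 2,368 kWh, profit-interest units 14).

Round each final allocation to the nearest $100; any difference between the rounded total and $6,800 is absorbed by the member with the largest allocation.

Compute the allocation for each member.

Halvorsen: $1,200 · Tam: $1,400 · Haddad: $1,100 · Sato: $800 · Okafor: $1,000 · Delacroix: $1,300

Totals — metered usage 12,836, profit-interest units 69.
Blended shares (50% metered usage + 50% profit-interest units): Halvorsen 0.1697; Tam 0.2043; Haddad 0.1589; Sato 0.1240; Okafor 0.1494; Delacroix 0.1937.
Raw shares: Halvorsen 1,153.69; Tam 1,389.37; Haddad 1,080.81; Sato 843.42; Okafor 1,015.62; Delacroix 1,317.09.
Rounded to nearest $100: Halvorsen $1,200; Tam $1,400; Haddad $1,100; Sato $800; Okafor $1,000; Delacroix $1,300. Sum = $6,800.
Rounded total matches; no reconciliation needed.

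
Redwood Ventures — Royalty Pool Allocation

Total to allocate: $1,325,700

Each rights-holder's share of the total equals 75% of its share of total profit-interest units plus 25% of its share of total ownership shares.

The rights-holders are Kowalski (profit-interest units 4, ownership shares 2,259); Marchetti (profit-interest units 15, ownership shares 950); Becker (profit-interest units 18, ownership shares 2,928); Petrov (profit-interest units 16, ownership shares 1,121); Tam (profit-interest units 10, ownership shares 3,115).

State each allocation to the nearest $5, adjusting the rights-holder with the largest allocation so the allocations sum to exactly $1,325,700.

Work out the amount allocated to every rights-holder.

Profit-interest units total 63; ownership shares total 10,373.
Combined weights (75% profit-interest units + 25% ownership shares): Kowalski 0.1021; Marchetti 0.2015; Becker 0.2849; Petrov 0.2175; Tam 0.1941.
Proportional shares: Kowalski 135,305.29; Marchetti 267,085.34; Becker 377,630.33; Petrov 288,331.06; Tam 257,347.98.
Rounded to nearest $5: Kowalski $135,305; Marchetti $267,085; Becker $377,630; Petrov $288,330; Tam $257,350. Sum = $1,325,700.
No rounding difference to absorb.

Kowalski: $135,305 · Marchetti: $267,085 · Becker: $377,630 · Petrov: $288,330 · Tam: $257,350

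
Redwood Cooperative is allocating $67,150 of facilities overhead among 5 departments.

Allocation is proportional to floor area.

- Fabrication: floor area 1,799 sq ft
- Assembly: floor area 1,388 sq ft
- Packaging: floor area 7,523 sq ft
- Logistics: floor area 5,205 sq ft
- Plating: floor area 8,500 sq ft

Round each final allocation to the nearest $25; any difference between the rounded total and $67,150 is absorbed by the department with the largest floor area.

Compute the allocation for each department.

Fabrication: $4,950 | Assembly: $3,825 | Packaging: $20,700 | Logistics: $14,325 | Plating: $23,350

Floor area total: 24,415.
Raw shares: Fabrication 1,799/24,415 × $67,150 = 4,947.89; Assembly 1,388/24,415 × $67,150 = 3,817.50; Packaging 7,523/24,415 × $67,150 = 20,690.95; Logistics 5,205/24,415 × $67,150 = 14,315.62; Plating 8,500/24,415 × $67,150 = 23,378.05.
After rounding ($25): Fabrication $4,950; Assembly $3,825; Packaging $20,700; Logistics $14,325; Plating $23,375. Sum = $67,175.
Difference $67,150 − $67,175 = −$25 applied to largest floor area (Plating): Plating becomes $23,350.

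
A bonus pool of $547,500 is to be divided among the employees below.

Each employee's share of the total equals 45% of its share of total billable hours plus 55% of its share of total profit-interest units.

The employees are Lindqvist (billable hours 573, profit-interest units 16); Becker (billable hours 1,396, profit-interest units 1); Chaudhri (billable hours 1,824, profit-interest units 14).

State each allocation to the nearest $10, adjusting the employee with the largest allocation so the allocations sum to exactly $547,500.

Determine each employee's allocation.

Lindqvist: $192,640 · Becker: $100,390 · Chaudhri: $254,470

Billable hours total 3,793; profit-interest units total 31.
Composite weights (45% billable hours + 55% profit-interest units): Lindqvist 0.3519; Becker 0.1834; Chaudhri 0.4648.
Pro-rata amounts: Lindqvist 192,638.67; Becker 100,391.14; Chaudhri 254,470.18.
At nearest $10: Lindqvist $192,640; Becker $100,390; Chaudhri $254,470. Sum = $547,500.
No rounding difference to absorb.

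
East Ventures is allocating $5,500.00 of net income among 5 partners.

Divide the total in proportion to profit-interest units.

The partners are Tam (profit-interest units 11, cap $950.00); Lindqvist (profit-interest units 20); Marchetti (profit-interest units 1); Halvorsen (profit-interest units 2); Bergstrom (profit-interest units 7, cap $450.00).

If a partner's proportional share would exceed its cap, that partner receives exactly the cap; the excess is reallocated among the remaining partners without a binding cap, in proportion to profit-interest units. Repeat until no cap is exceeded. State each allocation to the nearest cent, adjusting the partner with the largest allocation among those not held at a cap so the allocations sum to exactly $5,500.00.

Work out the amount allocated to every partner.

Tam: $950.00 | Lindqvist: $3,565.22 | Marchetti: $178.26 | Halvorsen: $356.52 | Bergstrom: $450.00

Sum of profit-interest units: 41.
Unconstrained shares: Tam 1,475.6098; Lindqvist 2,682.9268; Marchetti 134.1463; Halvorsen 268.2927; Bergstrom 939.0244.
Capped: Tam ($950.00), Bergstrom ($450.00); balance $4,100.00 reallocated over remaining profit-interest units 23.
Remaining shares: Lindqvist 3,565.2174 → $3,565.22; Marchetti 178.2609 → $178.26; Halvorsen 356.5217 → $356.52.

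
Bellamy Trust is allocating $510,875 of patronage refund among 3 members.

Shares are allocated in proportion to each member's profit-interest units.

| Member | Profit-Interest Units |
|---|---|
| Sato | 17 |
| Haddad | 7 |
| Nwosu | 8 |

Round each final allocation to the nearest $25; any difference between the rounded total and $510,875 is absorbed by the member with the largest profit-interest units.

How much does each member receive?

Sum of profit-interest units: 17 + 7 + 8 = 32.
Raw shares: Sato 271,402.34; Haddad 111,753.91; Nwosu 127,718.75.
After rounding ($25): Sato $271,400; Haddad $111,750; Nwosu $127,725. Sum = $510,875.
Rounded total matches; no reconciliation needed.

Sato: $271,400 · Haddad: $111,750 · Nwosu: $127,725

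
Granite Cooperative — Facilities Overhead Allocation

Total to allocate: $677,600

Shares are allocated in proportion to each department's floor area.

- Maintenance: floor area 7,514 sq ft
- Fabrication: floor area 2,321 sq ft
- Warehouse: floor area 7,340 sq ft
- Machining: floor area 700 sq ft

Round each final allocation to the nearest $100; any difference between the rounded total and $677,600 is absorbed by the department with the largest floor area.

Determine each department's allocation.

Sum of floor area: 17,875.
Pro-rata amounts: Maintenance 7,514/17,875 × $677,600 = 284,838.40; Fabrication 2,321/17,875 × $677,600 = 87,983.75; Warehouse 7,340/17,875 × $677,600 = 278,242.46; Machining 700/17,875 × $677,600 = 26,535.38.
Rounded to nearest $100: Maintenance $284,800; Fabrication $88,000; Warehouse $278,200; Machining $26,500. Sum = $677,500.
Difference $677,600 − $677,500 = +$100 applied to largest floor area (Maintenance): Maintenance becomes $284,900.

Maintenance: $284,900 · Fabrication: $88,000 · Warehouse: $278,200 · Machining: $26,500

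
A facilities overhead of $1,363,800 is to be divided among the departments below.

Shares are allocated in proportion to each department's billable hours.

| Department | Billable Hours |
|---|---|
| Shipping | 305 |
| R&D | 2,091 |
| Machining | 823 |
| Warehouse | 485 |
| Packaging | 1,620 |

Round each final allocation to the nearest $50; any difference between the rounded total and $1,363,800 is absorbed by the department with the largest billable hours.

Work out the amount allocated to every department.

Shipping: $78,150 | R&D: $535,600 | Machining: $210,800 | Warehouse: $124,250 | Packaging: $415,000

Billable hours total: 5,324.
Proportional shares: Shipping 305/5,324 × $1,363,800 = 78,129.04; R&D 2,091/5,324 × $1,363,800 = 535,632.19; Machining 823/5,324 × $1,363,800 = 210,820.32; Warehouse 485/5,324 × $1,363,800 = 124,237.98; Packaging 1,620/5,324 × $1,363,800 = 414,980.47.
Rounded to nearest $50: Shipping $78,150; R&D $535,650; Machining $210,800; Warehouse $124,250; Packaging $415,000. Sum = $1,363,850.
Difference $1,363,800 − $1,363,850 = −$50 applied to largest billable hours (R&D): R&D becomes $535,600.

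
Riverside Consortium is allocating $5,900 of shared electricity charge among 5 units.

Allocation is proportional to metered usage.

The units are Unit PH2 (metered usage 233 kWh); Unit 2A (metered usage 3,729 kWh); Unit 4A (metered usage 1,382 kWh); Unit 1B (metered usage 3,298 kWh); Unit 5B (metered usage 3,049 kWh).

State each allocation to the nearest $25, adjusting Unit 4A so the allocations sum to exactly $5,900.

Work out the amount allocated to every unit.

Combined metered usage = 11,691.
Unrounded shares: Unit PH2 233/11,691 × $5,900 = 117.59; Unit 2A 3,729/11,691 × $5,900 = 1,881.88; Unit 4A 1,382/11,691 × $5,900 = 697.44; Unit 1B 3,298/11,691 × $5,900 = 1,664.37; Unit 5B 3,049/11,691 × $5,900 = 1,538.71.
At nearest $25: Unit PH2 $125; Unit 2A $1,875; Unit 4A $700; Unit 1B $1,675; Unit 5B $1,550. Sum = $5,925.
Difference $5,900 − $5,925 = −$25 applied to Unit 4A: Unit 4A becomes $675.

Unit PH2: $125 · Unit 2A: $1,875 · Unit 4A: $675 · Unit 1B: $1,675 · Unit 5B: $1,550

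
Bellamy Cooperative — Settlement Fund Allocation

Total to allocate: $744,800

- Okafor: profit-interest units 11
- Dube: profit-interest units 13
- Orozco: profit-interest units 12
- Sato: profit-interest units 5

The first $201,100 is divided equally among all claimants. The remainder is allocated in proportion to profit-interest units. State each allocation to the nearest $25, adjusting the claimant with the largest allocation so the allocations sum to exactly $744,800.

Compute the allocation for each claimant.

$201,100 shared equally gives $50,275 per claimant.
Remainder $543,700 by profit-interest units (total 41): Okafor 145,870.73 → $145,875; Dube 172,392.68 → $172,400; Orozco 159,131.71 → $159,125; Sato 66,304.88 → $66,300.
Totals: Okafor $50,275 + $145,875 = $196,150; Dube $50,275 + $172,400 = $222,675; Orozco $50,275 + $159,125 = $209,400; Sato $50,275 + $66,300 = $116,575.

Okafor: $196,150 | Dube: $222,675 | Orozco: $209,400 | Sato: $116,575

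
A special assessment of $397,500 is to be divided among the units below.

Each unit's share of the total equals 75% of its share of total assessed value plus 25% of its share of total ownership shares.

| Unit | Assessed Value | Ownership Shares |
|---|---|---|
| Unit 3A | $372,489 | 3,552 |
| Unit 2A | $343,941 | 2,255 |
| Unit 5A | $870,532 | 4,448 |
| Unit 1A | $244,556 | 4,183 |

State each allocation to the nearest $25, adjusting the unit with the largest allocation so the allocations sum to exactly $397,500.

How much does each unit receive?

Unit 3A: $85,075; Unit 2A: $71,500; Unit 5A: $172,325; Unit 1A: $68,600

Assessed value total 1,831,518; ownership shares total 14,438.
Combined weights (75% assessed value + 25% ownership shares): Unit 3A 0.2140; Unit 2A 0.1799; Unit 5A 0.4335; Unit 1A 0.1726.
Pro-rata amounts: Unit 3A 85,079.81; Unit 2A 71,505.82; Unit 5A 172,315.73; Unit 1A 68,598.64.
At nearest $25: Unit 3A $85,075; Unit 2A $71,500; Unit 5A $172,325; Unit 1A $68,600. Sum = $397,500.
Rounded total matches; no reconciliation needed.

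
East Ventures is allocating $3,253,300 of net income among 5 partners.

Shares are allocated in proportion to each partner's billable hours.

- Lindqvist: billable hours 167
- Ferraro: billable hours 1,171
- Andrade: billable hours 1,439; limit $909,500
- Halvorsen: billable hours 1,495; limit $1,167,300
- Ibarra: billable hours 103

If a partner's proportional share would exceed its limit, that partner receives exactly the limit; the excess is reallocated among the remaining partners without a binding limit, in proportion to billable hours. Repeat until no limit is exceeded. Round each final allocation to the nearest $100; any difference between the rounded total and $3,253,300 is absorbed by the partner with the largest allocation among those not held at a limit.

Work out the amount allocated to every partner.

Lindqvist: $136,300 | Ferraro: $956,100 | Andrade: $909,500 | Halvorsen: $1,167,300 | Ibarra: $84,100

Combined billable hours = 4,375.
Unconstrained shares: Lindqvist 124,183.11; Ferraro 870,768.98; Andrade 1,070,056.85; Halvorsen 1,111,699.09; Ibarra 76,591.98.
Held at cap: Andrade ($909,500); residual $2,343,800 reallocated over remaining billable hours 2,936.
Held at cap: Halvorsen ($1,167,300); residual $1,176,500 reallocated over remaining billable hours 1,441.
Remaining shares: Lindqvist 136,346.63 → $136,300; Ferraro 956,059.33 → $956,100; Ibarra 84,094.03 → $84,100.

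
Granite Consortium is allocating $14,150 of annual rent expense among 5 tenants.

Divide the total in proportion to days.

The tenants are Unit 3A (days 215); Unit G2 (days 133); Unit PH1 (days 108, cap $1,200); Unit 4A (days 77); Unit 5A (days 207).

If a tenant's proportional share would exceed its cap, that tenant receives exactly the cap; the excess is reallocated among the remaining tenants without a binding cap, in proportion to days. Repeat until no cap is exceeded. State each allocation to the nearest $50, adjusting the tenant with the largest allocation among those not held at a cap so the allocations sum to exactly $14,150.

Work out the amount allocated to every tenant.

Unit 3A: $4,350 · Unit G2: $2,750 · Unit PH1: $1,200 · Unit 4A: $1,600 · Unit 5A: $4,250

Sum of days: 740.
Pro-rata shares before constraints: Unit 3A 4,111.15; Unit G2 2,543.18; Unit PH1 2,065.14; Unit 4A 1,472.36; Unit 5A 3,958.18.
Capped: Unit PH1 ($1,200); balance $12,950 reallocated over remaining days 632.
Remaining shares: Unit 3A 4,405.46 → $4,400; Unit G2 2,725.24 → $2,750; Unit 4A 1,577.77 → $1,600; Unit 5A 4,241.53 → $4,250.
Rounding difference −$50 applied to Unit 3A → $4,350.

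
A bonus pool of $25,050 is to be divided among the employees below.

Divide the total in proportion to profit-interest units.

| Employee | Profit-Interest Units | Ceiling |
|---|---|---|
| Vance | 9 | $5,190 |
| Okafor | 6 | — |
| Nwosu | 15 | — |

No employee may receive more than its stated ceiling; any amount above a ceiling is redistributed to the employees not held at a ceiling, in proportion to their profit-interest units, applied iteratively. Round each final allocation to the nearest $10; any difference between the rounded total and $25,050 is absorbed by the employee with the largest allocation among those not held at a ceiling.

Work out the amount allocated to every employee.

Combined profit-interest units = 30.
Unconstrained shares: Vance 7,515.00; Okafor 5,010.00; Nwosu 12,525.00.
Held at cap: Vance ($5,190); residual $19,860 reallocated over remaining profit-interest units 21.
Redistributed shares: Okafor 5,674.29 → $5,670; Nwosu 14,185.71 → $14,190.

Vance: $5,190; Okafor: $5,670; Nwosu: $14,190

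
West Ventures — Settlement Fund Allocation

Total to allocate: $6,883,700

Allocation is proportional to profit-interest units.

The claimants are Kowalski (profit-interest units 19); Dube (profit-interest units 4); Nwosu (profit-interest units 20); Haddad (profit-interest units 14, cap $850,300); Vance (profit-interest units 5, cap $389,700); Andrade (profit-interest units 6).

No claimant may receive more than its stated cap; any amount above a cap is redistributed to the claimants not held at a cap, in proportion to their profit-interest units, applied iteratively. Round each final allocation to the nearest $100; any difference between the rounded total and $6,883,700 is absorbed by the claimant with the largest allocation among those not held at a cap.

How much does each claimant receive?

Kowalski: $2,188,400 | Dube: $460,700 | Nwosu: $2,303,500 | Haddad: $850,300 | Vance: $389,700 | Andrade: $691,100

Sum of profit-interest units: 68.
Proportional shares (ignoring caps): Kowalski 1,923,386.76; Dube 404,923.53; Nwosu 2,024,617.65; Haddad 1,417,232.35; Vance 506,154.41; Andrade 607,385.29.
Capped: Haddad ($850,300), Vance ($389,700); residual $5,643,700 reallocated over remaining profit-interest units 49.
Remaining shares: Kowalski 2,188,373.47 → $2,188,400; Dube 460,710.20 → $460,700; Nwosu 2,303,551.02 → $2,303,600; Andrade 691,065.31 → $691,100.
Rounding difference −$100 applied to Nwosu → $2,303,500.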